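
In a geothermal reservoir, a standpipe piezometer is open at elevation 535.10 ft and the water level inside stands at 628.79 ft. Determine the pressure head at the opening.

Total head h = 628.79 ft (the water-surface elevation in the piezometer).
Pressure head ψ = h − z = 628.79 − 535.10 = 93.69 ft.

ψ ≈ 93.69 ft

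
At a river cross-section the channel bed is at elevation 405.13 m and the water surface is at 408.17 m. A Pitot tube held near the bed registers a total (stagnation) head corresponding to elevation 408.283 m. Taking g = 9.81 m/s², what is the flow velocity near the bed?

v ≈ 1.49 m/s

Near the bed, under hydrostatic conditions, the piezometric head (z + ψ) equals the free-surface elevation, 408.17 m.
Velocity head = total − piezometric = 408.283 − 408.17 = 0.113 m.
v = √(2g·h_v) = √(2 × 9.81 × 0.113) = 1.49 m/s.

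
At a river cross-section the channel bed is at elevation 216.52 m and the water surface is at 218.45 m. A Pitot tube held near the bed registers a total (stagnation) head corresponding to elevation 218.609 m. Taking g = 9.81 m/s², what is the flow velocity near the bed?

v ≈ 1.77 m/s

Near the bed, under hydrostatic conditions, the piezometric head (z + ψ) equals the free-surface elevation, 218.45 m.
Velocity head = total − piezometric = 218.609 − 218.45 = 0.159 m.
v = √(2g·h_v) = √(2 × 9.81 × 0.159) = 1.77 m/s.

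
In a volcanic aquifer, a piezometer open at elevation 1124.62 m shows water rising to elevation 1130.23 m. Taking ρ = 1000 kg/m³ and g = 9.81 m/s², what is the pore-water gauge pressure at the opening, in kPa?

P ≈ 55.0 kPa

Pressure head ψ = h − z = 1130.23 − 1124.62 = 5.61 m.
P = ρgψ = 1000 × 9.81 × 5.61 = 55034 Pa ≈ 55.0 kPa.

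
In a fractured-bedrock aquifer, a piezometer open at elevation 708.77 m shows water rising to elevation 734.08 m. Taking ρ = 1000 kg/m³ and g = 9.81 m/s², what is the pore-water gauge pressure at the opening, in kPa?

P ≈ 248 kPa

Pressure head ψ = h − z = 734.08 − 708.77 = 25.31 m.
P = ρgψ = 1000 × 9.81 × 25.31 = 248291 Pa ≈ 248 kPa.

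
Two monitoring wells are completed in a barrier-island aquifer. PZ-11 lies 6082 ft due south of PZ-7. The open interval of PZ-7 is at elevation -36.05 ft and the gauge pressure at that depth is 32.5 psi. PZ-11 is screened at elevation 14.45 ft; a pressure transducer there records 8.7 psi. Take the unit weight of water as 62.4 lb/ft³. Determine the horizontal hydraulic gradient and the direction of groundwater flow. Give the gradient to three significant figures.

i ≈ 0.000727; groundwater flows toward the south

Pressure head at PZ-7: ψ = 144·P/γ = 144 × 32.5 / 62.4 = 75.00 ft.
Total head at PZ-7: h = z + ψ = -36.05 + 75.00 = 38.95 ft.
Pressure head at PZ-11: ψ = 144·P/γ = 144 × 8.7 / 62.4 = 20.08 ft.
Total head at PZ-11: h = z + ψ = 14.45 + 20.08 = 34.53 ft.
Head difference: h(PZ-7) − h(PZ-11) = 38.95 − 34.53 = 4.42 ft.
Hydraulic gradient: i = |Δh| / L = 4.42 / 6082 = 0.000727.
Flow is from higher to lower head: from PZ-7 toward PZ-11, i.e. toward the south.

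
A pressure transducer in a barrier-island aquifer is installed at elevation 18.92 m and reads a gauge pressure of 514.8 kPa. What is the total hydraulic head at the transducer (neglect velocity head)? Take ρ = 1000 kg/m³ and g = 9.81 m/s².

h ≈ 71.40 m

ψ = P/(ρg) = 514.8×1000 / (1000 × 9.81) = 52.48 m.
h = z + ψ = 18.92 + 52.48 = 71.40 m.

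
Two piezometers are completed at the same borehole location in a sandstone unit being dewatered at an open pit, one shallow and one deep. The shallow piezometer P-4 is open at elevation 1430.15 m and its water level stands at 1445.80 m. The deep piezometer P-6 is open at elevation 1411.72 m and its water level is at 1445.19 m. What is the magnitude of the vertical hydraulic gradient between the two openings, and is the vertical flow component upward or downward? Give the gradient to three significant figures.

Total head at P-4: h = 1445.80 m (water level in the standpipe).
Total head at P-6: h = 1445.19 m.
Δh = h(P-4) − h(P-6) = 1445.80 − 1445.19 = 0.61 m.
Vertical separation Δz = 1430.15 − 1411.72 = 18.43 m.
|i_v| = |Δh| / Δz = 0.61 / 18.43 = 0.0331.
Head is higher in the shallow piezometer, so vertical flow is downward (recharge condition).

|i_v| ≈ 0.0331; vertical flow is downward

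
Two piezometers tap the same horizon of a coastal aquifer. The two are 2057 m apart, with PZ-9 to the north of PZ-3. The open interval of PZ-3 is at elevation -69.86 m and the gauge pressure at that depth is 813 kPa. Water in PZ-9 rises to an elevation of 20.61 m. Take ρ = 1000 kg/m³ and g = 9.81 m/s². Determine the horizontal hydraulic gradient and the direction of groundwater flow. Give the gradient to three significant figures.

i ≈ 0.00369; groundwater flows toward the south

Pressure head at PZ-3: ψ = P/(ρg) = 813×1000 / (1000 × 9.81) = 82.87 m.
Total head at PZ-3: h = z + ψ = -69.86 + 82.87 = 13.01 m.
Total head at PZ-9: h = 20.61 m (water level in the piezometer is the total head).
Head difference: h(PZ-3) − h(PZ-9) = 13.01 − 20.61 = -7.60 m.
Hydraulic gradient: i = |Δh| / L = 7.60 / 2057 = 0.00369.
Flow is from higher to lower head: from PZ-9 toward PZ-3, i.e. toward the south.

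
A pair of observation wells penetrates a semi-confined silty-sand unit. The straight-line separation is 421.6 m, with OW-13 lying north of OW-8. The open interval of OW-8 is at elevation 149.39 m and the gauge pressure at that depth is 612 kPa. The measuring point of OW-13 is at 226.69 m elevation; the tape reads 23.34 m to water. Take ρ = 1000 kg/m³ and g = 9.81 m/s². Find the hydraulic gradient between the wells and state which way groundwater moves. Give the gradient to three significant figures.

i ≈ 0.0200; groundwater flows toward the north

Pressure head at OW-8: ψ = P/(ρg) = 612×1000 / (1000 × 9.81) = 62.39 m.
Total head at OW-8: h = z + ψ = 149.39 + 62.39 = 211.78 m.
Total head at OW-13: h = 226.69 − 23.34 = 203.35 m.
Head difference: h(OW-8) − h(OW-13) = 211.78 − 203.35 = 8.43 m.
Hydraulic gradient: i = |Δh| / L = 8.43 / 421.6 = 0.0200.
Flow is from higher to lower head: from OW-8 toward OW-13, i.e. toward the north.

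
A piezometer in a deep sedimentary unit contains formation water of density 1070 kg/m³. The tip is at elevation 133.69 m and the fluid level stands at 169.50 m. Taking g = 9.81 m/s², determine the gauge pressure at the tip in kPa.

Pressure head ψ = h − z = 169.50 − 133.69 = 35.81 m.
P = ρgψ = 1070 × 9.81 × 35.81 = 375887 Pa ≈ 376 kPa.

P ≈ 376 kPa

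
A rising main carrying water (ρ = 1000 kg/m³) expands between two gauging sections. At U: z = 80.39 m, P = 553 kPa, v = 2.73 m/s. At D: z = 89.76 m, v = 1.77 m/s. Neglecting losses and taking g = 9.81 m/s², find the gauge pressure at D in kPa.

P₂ ≈ 463 kPa

Pressure head at U: ψ₁ = P₁/(ρg) = 553×1000 / (1000 × 9.81) = 56.37 m.
Velocity heads: v₁²/2g = 2.73²/19.62 = 0.380 m; v₂²/2g = 1.77²/19.62 = 0.160 m.
Total head H = z₁ + ψ₁ + v₁²/2g = 80.39 + 56.37 + 0.380 = 137.14 m.
ψ₂ = H − z₂ − v₂²/2g = 137.14 − 89.76 − 0.160 = 47.22 m.
P₂ = ρgψ₂ = 1000 × 9.81 × 47.22 ≈ 463 kPa.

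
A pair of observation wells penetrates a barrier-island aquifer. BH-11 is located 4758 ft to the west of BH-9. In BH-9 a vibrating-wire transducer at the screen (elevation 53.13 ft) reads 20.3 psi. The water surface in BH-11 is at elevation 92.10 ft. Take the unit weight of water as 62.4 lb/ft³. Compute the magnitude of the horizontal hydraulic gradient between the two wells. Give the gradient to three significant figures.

i ≈ 0.00166

Pressure head at BH-9: ψ = 144·P/γ = 144 × 20.3 / 62.4 = 46.85 ft.
Total head at BH-9: h = z + ψ = 53.13 + 46.85 = 99.98 ft.
Total head at BH-11: h = 92.10 ft (water level in the piezometer is the total head).
Head difference: h(BH-9) − h(BH-11) = 99.98 − 92.10 = 7.88 ft.
Hydraulic gradient: i = |Δh| / L = 7.88 / 4758 = 0.00166.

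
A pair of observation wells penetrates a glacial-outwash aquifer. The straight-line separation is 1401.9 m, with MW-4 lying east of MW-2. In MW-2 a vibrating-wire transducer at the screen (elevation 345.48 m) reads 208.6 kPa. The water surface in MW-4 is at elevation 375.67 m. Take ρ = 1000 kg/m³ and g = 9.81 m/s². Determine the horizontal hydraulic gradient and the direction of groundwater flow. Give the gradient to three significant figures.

Pressure head at MW-2: ψ = P/(ρg) = 208.6×1000 / (1000 × 9.81) = 21.26 m.
Total head at MW-2: h = z + ψ = 345.48 + 21.26 = 366.74 m.
Total head at MW-4: h = 375.67 m (water level in the piezometer is the total head).
Head difference: h(MW-2) − h(MW-4) = 366.74 − 375.67 = -8.93 m.
Hydraulic gradient: i = |Δh| / L = 8.93 / 1401.9 = 0.00637.
Flow is from higher to lower head: from MW-4 toward MW-2, i.e. toward the west.

i ≈ 0.00637; groundwater flows toward the west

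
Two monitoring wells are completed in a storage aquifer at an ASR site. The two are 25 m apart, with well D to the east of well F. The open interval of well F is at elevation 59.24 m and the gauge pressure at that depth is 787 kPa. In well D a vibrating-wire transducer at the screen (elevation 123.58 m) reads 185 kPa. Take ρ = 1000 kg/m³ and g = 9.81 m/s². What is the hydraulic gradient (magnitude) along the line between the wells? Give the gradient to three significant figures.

i ≈ 0.119

Pressure head at well F: ψ = P/(ρg) = 787×1000 / (1000 × 9.81) = 80.22 m.
Total head at well F: h = z + ψ = 59.24 + 80.22 = 139.46 m.
Pressure head at well D: ψ = P/(ρg) = 185×1000 / (1000 × 9.81) = 18.86 m.
Total head at well D: h = z + ψ = 123.58 + 18.86 = 142.44 m.
Head difference: h(well F) − h(well D) = 139.46 − 142.44 = -2.98 m.
Hydraulic gradient: i = |Δh| / L = 2.98 / 25 = 0.119.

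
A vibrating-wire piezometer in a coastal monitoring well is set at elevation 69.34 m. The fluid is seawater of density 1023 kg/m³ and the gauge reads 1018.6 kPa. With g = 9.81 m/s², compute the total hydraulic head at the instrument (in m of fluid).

ψ = P/(ρg) = 1018.6×1000 / (1023 × 9.81) = 101.50 m.
h = z + ψ = 69.34 + 101.50 = 170.84 m.

h ≈ 170.84 m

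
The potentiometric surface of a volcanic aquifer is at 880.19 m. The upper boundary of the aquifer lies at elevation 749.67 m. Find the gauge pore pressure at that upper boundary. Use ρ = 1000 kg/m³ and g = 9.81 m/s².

Pressure head at the aquifer top: ψ = h − z = 880.19 − 749.67 = 130.52 m.
P = ρgψ = 1000 × 9.81 × 130.52 = 1280401 Pa ≈ 1280 kPa.

P ≈ 1280 kPa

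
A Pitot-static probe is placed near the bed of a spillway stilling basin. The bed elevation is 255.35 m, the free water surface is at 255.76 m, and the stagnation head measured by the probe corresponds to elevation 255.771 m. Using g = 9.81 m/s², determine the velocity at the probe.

Near the bed, under hydrostatic conditions, the piezometric head (z + ψ) equals the free-surface elevation, 255.76 m.
Velocity head = total − piezometric = 255.771 − 255.76 = 0.011 m.
v = √(2g·h_v) = √(2 × 9.81 × 0.011) = 0.465 m/s.

v ≈ 0.465 m/s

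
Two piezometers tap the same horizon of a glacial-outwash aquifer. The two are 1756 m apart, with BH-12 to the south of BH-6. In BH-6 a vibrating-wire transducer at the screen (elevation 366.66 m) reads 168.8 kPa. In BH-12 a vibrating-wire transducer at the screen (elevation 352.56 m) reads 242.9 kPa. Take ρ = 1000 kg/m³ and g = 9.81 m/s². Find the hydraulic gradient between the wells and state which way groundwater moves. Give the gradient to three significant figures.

i ≈ 0.00373; groundwater flows toward the south

Pressure head at BH-6: ψ = P/(ρg) = 168.8×1000 / (1000 × 9.81) = 17.21 m.
Total head at BH-6: h = z + ψ = 366.66 + 17.21 = 383.87 m.
Pressure head at BH-12: ψ = P/(ρg) = 242.9×1000 / (1000 × 9.81) = 24.76 m.
Total head at BH-12: h = z + ψ = 352.56 + 24.76 = 377.32 m.
Head difference: h(BH-6) − h(BH-12) = 383.87 − 377.32 = 6.55 m.
Hydraulic gradient: i = |Δh| / L = 6.55 / 1756 = 0.00373.
Flow is from higher to lower head: from BH-6 toward BH-12, i.e. toward the south.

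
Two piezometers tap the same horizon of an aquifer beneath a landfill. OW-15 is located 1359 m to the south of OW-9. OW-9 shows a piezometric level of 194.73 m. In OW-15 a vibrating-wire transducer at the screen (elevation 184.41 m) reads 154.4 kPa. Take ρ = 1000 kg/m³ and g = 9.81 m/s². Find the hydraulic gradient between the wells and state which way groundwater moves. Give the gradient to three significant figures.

Total head at OW-9: h = 194.73 m (water level in the piezometer is the total head).
Pressure head at OW-15: ψ = P/(ρg) = 154.4×1000 / (1000 × 9.81) = 15.74 m.
Total head at OW-15: h = z + ψ = 184.41 + 15.74 = 200.15 m.
Head difference: h(OW-9) − h(OW-15) = 194.73 − 200.15 = -5.42 m.
Hydraulic gradient: i = |Δh| / L = 5.42 / 1359 = 0.00399.
Flow is from higher to lower head: from OW-15 toward OW-9, i.e. toward the north.

i ≈ 0.00399; groundwater flows toward the north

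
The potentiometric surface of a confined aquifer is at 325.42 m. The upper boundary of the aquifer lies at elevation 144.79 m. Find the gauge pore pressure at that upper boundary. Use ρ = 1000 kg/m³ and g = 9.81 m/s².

P ≈ 1770 kPa

Pressure head at the aquifer top: ψ = h − z = 325.42 − 144.79 = 180.63 m.
P = ρgψ = 1000 × 9.81 × 180.63 = 1771980 Pa ≈ 1770 kPa.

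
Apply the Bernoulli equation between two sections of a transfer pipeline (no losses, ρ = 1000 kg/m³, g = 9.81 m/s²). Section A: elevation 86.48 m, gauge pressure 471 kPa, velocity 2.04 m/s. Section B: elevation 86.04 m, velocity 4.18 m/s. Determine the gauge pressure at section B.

Pressure head at A: ψ₁ = P₁/(ρg) = 471×1000 / (1000 × 9.81) = 48.01 m.
Velocity heads: v₁²/2g = 2.04²/19.62 = 0.212 m; v₂²/2g = 4.18²/19.62 = 0.891 m.
Total head H = z₁ + ψ₁ + v₁²/2g = 86.48 + 48.01 + 0.212 = 134.70 m.
ψ₂ = H − z₂ − v₂²/2g = 134.70 − 86.04 − 0.891 = 47.77 m.
P₂ = ρgψ₂ = 1000 × 9.81 × 47.77 ≈ 469 kPa.

P₂ ≈ 469 kPa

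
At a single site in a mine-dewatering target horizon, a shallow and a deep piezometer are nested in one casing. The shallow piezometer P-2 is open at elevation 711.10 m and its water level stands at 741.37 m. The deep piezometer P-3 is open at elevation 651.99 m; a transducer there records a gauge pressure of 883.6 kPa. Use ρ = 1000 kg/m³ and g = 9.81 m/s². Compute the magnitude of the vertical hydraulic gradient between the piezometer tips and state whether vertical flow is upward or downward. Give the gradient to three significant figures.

Total head at P-2: h = 741.37 m (water level in the standpipe).
Pressure head at P-3: ψ = P/(ρg) = 883.6×1000 / (1000 × 9.81) = 90.07 m.
Total head at P-3: h = z + ψ = 651.99 + 90.07 = 742.06 m.
Δh = h(P-2) − h(P-3) = 741.37 − 742.06 = -0.69 m.
Vertical separation Δz = 711.10 − 651.99 = 59.11 m.
|i_v| = |Δh| / Δz = 0.69 / 59.11 = 0.0117.
Head is higher in the deep piezometer, so vertical flow is upward (discharge condition).

|i_v| ≈ 0.0117; vertical flow is upward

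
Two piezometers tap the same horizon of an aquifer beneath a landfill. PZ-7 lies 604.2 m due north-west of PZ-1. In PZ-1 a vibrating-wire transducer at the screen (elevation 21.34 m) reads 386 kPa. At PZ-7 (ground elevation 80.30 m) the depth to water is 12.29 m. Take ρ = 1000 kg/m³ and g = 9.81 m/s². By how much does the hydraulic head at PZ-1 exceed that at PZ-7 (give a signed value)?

Pressure head at PZ-1: ψ = P/(ρg) = 386×1000 / (1000 × 9.81) = 39.35 m.
Total head at PZ-1: h = z + ψ = 21.34 + 39.35 = 60.69 m.
Total head at PZ-7: h = 80.30 − 12.29 = 68.01 m.
Head difference: h(PZ-1) − h(PZ-7) = 60.69 − 68.01 = -7.32 m.

Δh ≈ -7.32 m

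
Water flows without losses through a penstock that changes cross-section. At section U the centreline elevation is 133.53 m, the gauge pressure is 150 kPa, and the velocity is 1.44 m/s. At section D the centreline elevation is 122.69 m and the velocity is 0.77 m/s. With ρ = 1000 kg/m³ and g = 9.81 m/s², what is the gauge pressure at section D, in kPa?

P₂ ≈ 257 kPa

Pressure head at U: ψ₁ = P₁/(ρg) = 150×1000 / (1000 × 9.81) = 15.29 m.
Velocity heads: v₁²/2g = 1.44²/19.62 = 0.106 m; v₂²/2g = 0.77²/19.62 = 0.030 m.
Total head H = z₁ + ψ₁ + v₁²/2g = 133.53 + 15.29 + 0.106 = 148.93 m.
ψ₂ = H − z₂ − v₂²/2g = 148.93 − 122.69 − 0.030 = 26.21 m.
P₂ = ρgψ₂ = 1000 × 9.81 × 26.21 ≈ 257 kPa.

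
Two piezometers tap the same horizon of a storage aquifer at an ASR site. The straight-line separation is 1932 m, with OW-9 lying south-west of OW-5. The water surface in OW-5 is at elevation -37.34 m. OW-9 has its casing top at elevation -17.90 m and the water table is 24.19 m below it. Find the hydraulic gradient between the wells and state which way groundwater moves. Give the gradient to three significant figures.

i ≈ 0.00246; groundwater flows toward the south-west

Total head at OW-5: h = -37.34 m (water level in the piezometer is the total head).
Total head at OW-9: h = -17.90 − 24.19 = -42.09 m.
Head difference: h(OW-5) − h(OW-9) = -37.34 − (-42.09) = 4.75 m.
Hydraulic gradient: i = |Δh| / L = 4.75 / 1932 = 0.00246.
Flow is from higher to lower head: from OW-5 toward OW-9, i.e. toward the south-west.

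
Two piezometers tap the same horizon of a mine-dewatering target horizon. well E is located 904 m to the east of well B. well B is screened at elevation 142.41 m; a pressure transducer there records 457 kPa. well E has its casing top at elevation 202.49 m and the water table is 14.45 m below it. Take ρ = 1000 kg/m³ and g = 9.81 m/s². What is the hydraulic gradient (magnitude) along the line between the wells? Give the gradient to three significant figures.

Pressure head at well B: ψ = P/(ρg) = 457×1000 / (1000 × 9.81) = 46.59 m.
Total head at well B: h = z + ψ = 142.41 + 46.59 = 189.00 m.
Total head at well E: h = 202.49 − 14.45 = 188.04 m.
Head difference: h(well B) − h(well E) = 189.00 − 188.04 = 0.96 m.
Hydraulic gradient: i = |Δh| / L = 0.96 / 904 = 0.00106.

i ≈ 0.00106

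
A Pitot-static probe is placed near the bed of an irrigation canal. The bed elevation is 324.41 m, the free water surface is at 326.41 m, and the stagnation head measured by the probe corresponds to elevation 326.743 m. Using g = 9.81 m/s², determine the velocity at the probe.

Near the bed, under hydrostatic conditions, the piezometric head (z + ψ) equals the free-surface elevation, 326.41 m.
Velocity head = total − piezometric = 326.743 − 326.41 = 0.333 m.
v = √(2g·h_v) = √(2 × 9.81 × 0.333) = 2.56 m/s.

v ≈ 2.56 m/s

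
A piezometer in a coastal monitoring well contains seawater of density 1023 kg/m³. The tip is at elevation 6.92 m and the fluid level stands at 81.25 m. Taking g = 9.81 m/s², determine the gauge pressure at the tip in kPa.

Pressure head ψ = h − z = 81.25 − 6.92 = 74.33 m.
P = ρgψ = 1023 × 9.81 × 74.33 = 745948 Pa ≈ 746 kPa.

P ≈ 746 kPa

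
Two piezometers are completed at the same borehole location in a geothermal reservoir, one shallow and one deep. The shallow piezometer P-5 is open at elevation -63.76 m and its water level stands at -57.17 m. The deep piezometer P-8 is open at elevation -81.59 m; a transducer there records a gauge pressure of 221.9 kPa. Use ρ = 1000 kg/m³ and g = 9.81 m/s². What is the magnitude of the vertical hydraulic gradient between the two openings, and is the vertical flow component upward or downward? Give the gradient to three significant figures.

Total head at P-5: h = -57.17 m (water level in the standpipe).
Pressure head at P-8: ψ = P/(ρg) = 221.9×1000 / (1000 × 9.81) = 22.62 m.
Total head at P-8: h = z + ψ = -81.59 + 22.62 = -58.97 m.
Δh = h(P-5) − h(P-8) = -57.17 − (-58.97) = 1.80 m.
Vertical separation Δz = -63.76 − (-81.59) = 17.83 m.
|i_v| = |Δh| / Δz = 1.80 / 17.83 = 0.101.
Head is higher in the shallow piezometer, so vertical flow is downward (recharge condition).

|i_v| ≈ 0.101; vertical flow is downward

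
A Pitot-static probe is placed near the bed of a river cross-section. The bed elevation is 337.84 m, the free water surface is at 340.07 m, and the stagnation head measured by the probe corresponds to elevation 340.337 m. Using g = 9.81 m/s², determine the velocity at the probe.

Near the bed, under hydrostatic conditions, the piezometric head (z + ψ) equals the free-surface elevation, 340.07 m.
Velocity head = total − piezometric = 340.337 − 340.07 = 0.267 m.
v = √(2g·h_v) = √(2 × 9.81 × 0.267) = 2.29 m/s.

v ≈ 2.29 m/s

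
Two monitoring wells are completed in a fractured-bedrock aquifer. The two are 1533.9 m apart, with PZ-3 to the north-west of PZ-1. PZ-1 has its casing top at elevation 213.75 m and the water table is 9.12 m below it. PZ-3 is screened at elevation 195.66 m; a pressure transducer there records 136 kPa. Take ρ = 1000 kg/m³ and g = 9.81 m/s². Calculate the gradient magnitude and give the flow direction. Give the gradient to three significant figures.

Total head at PZ-1: h = 213.75 − 9.12 = 204.63 m.
Pressure head at PZ-3: ψ = P/(ρg) = 136×1000 / (1000 × 9.81) = 13.86 m.
Total head at PZ-3: h = z + ψ = 195.66 + 13.86 = 209.52 m.
Head difference: h(PZ-1) − h(PZ-3) = 204.63 − 209.52 = -4.89 m.
Hydraulic gradient: i = |Δh| / L = 4.89 / 1533.9 = 0.00319.
Flow is from higher to lower head: from PZ-3 toward PZ-1, i.e. toward the south-east.

i ≈ 0.00319; groundwater flows toward the south-east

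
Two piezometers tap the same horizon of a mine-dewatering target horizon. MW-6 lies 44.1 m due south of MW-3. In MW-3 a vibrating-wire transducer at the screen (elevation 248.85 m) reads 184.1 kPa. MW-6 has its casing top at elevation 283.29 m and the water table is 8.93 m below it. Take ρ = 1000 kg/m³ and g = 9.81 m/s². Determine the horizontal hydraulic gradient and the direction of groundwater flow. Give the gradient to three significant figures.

Pressure head at MW-3: ψ = P/(ρg) = 184.1×1000 / (1000 × 9.81) = 18.77 m.
Total head at MW-3: h = z + ψ = 248.85 + 18.77 = 267.62 m.
Total head at MW-6: h = 283.29 − 8.93 = 274.36 m.
Head difference: h(MW-3) − h(MW-6) = 267.62 − 274.36 = -6.74 m.
Hydraulic gradient: i = |Δh| / L = 6.74 / 44.1 = 0.153.
Flow is from higher to lower head: from MW-6 toward MW-3, i.e. toward the north.

i ≈ 0.153; groundwater flows toward the north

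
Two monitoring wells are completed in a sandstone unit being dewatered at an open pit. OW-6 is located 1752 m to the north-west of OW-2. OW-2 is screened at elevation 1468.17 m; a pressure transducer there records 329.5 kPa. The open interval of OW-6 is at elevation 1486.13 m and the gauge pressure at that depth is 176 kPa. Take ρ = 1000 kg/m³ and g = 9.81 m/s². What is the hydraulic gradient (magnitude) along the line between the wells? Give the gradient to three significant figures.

Pressure head at OW-2: ψ = P/(ρg) = 329.5×1000 / (1000 × 9.81) = 33.59 m.
Total head at OW-2: h = z + ψ = 1468.17 + 33.59 = 1501.76 m.
Pressure head at OW-6: ψ = P/(ρg) = 176×1000 / (1000 × 9.81) = 17.94 m.
Total head at OW-6: h = z + ψ = 1486.13 + 17.94 = 1504.07 m.
Head difference: h(OW-2) − h(OW-6) = 1501.76 − 1504.07 = -2.31 m.
Hydraulic gradient: i = |Δh| / L = 2.31 / 1752 = 0.00132.

i ≈ 0.00132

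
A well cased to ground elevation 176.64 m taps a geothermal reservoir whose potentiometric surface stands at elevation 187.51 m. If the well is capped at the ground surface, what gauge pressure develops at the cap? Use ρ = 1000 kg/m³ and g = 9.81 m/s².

P ≈ 107 kPa

Head above the cap: Δh = 187.51 − 176.64 = 10.87 m.
P = ρgΔh = 1000 × 9.81 × 10.87 = 106635 Pa ≈ 107 kPa.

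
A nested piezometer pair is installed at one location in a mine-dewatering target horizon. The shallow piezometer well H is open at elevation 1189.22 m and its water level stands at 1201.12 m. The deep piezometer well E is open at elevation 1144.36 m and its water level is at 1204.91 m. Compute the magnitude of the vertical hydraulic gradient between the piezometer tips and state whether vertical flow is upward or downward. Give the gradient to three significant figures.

Total head at well H: h = 1201.12 m (water level in the standpipe).
Total head at well E: h = 1204.91 m.
Δh = h(well H) − h(well E) = 1201.12 − 1204.91 = -3.79 m.
Vertical separation Δz = 1189.22 − 1144.36 = 44.86 m.
|i_v| = |Δh| / Δz = 3.79 / 44.86 = 0.0845.
Head is higher in the deep piezometer, so vertical flow is upward (discharge condition).

|i_v| ≈ 0.0845; vertical flow is upward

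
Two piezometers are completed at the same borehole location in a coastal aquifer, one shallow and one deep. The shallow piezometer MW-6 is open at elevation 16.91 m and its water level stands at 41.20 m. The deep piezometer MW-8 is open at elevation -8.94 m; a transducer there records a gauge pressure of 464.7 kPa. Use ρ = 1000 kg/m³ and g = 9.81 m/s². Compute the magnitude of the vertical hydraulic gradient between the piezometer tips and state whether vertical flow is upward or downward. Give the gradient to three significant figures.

Total head at MW-6: h = 41.20 m (water level in the standpipe).
Pressure head at MW-8: ψ = P/(ρg) = 464.7×1000 / (1000 × 9.81) = 47.37 m.
Total head at MW-8: h = z + ψ = -8.94 + 47.37 = 38.43 m.
Δh = h(MW-6) − h(MW-8) = 41.20 − 38.43 = 2.77 m.
Vertical separation Δz = 16.91 − (-8.94) = 25.85 m.
|i_v| = |Δh| / Δz = 2.77 / 25.85 = 0.107.
Head is higher in the shallow piezometer, so vertical flow is downward (recharge condition).

|i_v| ≈ 0.107; vertical flow is downward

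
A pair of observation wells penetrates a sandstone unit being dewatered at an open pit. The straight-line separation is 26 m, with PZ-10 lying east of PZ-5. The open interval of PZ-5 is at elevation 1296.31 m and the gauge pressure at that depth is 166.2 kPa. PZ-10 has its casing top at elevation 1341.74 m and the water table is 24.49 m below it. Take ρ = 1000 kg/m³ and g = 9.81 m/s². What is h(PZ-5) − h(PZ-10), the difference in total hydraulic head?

Δh ≈ -4.00 m

Pressure head at PZ-5: ψ = P/(ρg) = 166.2×1000 / (1000 × 9.81) = 16.94 m.
Total head at PZ-5: h = z + ψ = 1296.31 + 16.94 = 1313.25 m.
Total head at PZ-10: h = 1341.74 − 24.49 = 1317.25 m.
Head difference: h(PZ-5) − h(PZ-10) = 1313.25 − 1317.25 = -4.00 m.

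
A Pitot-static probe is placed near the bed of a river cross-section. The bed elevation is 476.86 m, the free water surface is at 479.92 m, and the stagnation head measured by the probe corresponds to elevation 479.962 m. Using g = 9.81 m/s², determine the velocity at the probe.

v ≈ 0.908 m/s

Near the bed, under hydrostatic conditions, the piezometric head (z + ψ) equals the free-surface elevation, 479.92 m.
Velocity head = total − piezometric = 479.962 − 479.92 = 0.042 m.
v = √(2g·h_v) = √(2 × 9.81 × 0.042) = 0.908 m/s.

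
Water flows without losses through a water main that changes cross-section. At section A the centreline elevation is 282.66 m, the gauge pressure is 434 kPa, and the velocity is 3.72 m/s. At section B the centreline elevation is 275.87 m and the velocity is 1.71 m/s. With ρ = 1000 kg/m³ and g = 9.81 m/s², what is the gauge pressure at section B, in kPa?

P₂ ≈ 506 kPa

Pressure head at A: ψ₁ = P₁/(ρg) = 434×1000 / (1000 × 9.81) = 44.24 m.
Velocity heads: v₁²/2g = 3.72²/19.62 = 0.705 m; v₂²/2g = 1.71²/19.62 = 0.149 m.
Total head H = z₁ + ψ₁ + v₁²/2g = 282.66 + 44.24 + 0.705 = 327.61 m.
ψ₂ = H − z₂ − v₂²/2g = 327.61 − 275.87 − 0.149 = 51.59 m.
P₂ = ρgψ₂ = 1000 × 9.81 × 51.59 ≈ 506 kPa.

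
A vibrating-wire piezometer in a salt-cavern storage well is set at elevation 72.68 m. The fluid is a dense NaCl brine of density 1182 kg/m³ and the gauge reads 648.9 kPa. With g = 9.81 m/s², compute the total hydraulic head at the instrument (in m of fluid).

ψ = P/(ρg) = 648.9×1000 / (1182 × 9.81) = 55.96 m.
h = z + ψ = 72.68 + 55.96 = 128.64 m.

h ≈ 128.64 m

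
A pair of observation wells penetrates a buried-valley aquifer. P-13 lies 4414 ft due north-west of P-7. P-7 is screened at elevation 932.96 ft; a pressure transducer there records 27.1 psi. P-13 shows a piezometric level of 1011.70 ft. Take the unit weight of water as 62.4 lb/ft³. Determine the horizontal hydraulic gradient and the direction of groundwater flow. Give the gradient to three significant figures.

i ≈ 0.00367; groundwater flows toward the south-east

Pressure head at P-7: ψ = 144·P/γ = 144 × 27.1 / 62.4 = 62.54 ft.
Total head at P-7: h = z + ψ = 932.96 + 62.54 = 995.50 ft.
Total head at P-13: h = 1011.70 ft (water level in the piezometer is the total head).
Head difference: h(P-7) − h(P-13) = 995.50 − 1011.70 = -16.20 ft.
Hydraulic gradient: i = |Δh| / L = 16.20 / 4414 = 0.00367.
Flow is from higher to lower head: from P-13 toward P-7, i.e. toward the south-east.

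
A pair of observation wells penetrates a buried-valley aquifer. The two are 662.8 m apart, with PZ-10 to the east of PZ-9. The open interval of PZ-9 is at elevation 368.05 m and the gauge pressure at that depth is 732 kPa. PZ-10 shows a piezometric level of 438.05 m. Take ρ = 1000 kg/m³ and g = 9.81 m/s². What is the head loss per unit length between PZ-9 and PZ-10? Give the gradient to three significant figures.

Pressure head at PZ-9: ψ = P/(ρg) = 732×1000 / (1000 × 9.81) = 74.62 m.
Total head at PZ-9: h = z + ψ = 368.05 + 74.62 = 442.67 m.
Total head at PZ-10: h = 438.05 m (water level in the piezometer is the total head).
Head difference: h(PZ-9) − h(PZ-10) = 442.67 − 438.05 = 4.62 m.
Hydraulic gradient: i = |Δh| / L = 4.62 / 662.8 = 0.00697.

i ≈ 0.00697 m/m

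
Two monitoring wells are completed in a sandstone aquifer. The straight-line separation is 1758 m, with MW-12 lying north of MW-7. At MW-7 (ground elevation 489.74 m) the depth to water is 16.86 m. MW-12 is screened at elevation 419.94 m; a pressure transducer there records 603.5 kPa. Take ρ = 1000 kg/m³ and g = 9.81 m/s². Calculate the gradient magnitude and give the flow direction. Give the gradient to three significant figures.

i ≈ 0.00488; groundwater flows toward the south

Total head at MW-7: h = 489.74 − 16.86 = 472.88 m.
Pressure head at MW-12: ψ = P/(ρg) = 603.5×1000 / (1000 × 9.81) = 61.52 m.
Total head at MW-12: h = z + ψ = 419.94 + 61.52 = 481.46 m.
Head difference: h(MW-7) − h(MW-12) = 472.88 − 481.46 = -8.58 m.
Hydraulic gradient: i = |Δh| / L = 8.58 / 1758 = 0.00488.
Flow is from higher to lower head: from MW-12 toward MW-7, i.e. toward the south.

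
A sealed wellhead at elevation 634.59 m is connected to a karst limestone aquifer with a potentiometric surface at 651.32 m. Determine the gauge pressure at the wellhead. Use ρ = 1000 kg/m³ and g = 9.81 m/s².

P ≈ 164 kPa

Head above the cap: Δh = 651.32 − 634.59 = 16.73 m.
P = ρgΔh = 1000 × 9.81 × 16.73 = 164121 Pa ≈ 164 kPa.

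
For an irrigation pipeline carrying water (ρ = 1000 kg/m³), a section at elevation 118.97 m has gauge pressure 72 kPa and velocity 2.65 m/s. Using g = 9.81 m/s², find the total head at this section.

Pressure head ψ = P/(ρg) = 72×1000 / (1000 × 9.81) = 7.34 m.
Velocity head = v²/(2g) = 2.65² / (2 × 9.81) = 0.358 m.
h = z + ψ + v²/(2g) = 118.97 + 7.34 + 0.358 = 126.67 m.

h ≈ 126.67 m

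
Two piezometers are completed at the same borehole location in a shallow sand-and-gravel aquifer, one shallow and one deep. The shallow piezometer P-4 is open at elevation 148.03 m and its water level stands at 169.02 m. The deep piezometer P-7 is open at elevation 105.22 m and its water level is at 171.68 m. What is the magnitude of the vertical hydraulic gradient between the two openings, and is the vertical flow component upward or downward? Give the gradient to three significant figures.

|i_v| ≈ 0.0621; vertical flow is upward

Total head at P-4: h = 169.02 m (water level in the standpipe).
Total head at P-7: h = 171.68 m.
Δh = h(P-4) − h(P-7) = 169.02 − 171.68 = -2.66 m.
Vertical separation Δz = 148.03 − 105.22 = 42.81 m.
|i_v| = |Δh| / Δz = 2.66 / 42.81 = 0.0621.
Head is higher in the deep piezometer, so vertical flow is upward (discharge condition).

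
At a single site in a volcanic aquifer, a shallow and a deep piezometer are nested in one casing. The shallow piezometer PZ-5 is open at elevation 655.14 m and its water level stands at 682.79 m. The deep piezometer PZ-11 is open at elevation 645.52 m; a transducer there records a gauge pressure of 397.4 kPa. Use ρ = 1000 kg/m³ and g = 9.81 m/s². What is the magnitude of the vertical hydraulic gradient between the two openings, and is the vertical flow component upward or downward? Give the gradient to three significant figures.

Total head at PZ-5: h = 682.79 m (water level in the standpipe).
Pressure head at PZ-11: ψ = P/(ρg) = 397.4×1000 / (1000 × 9.81) = 40.51 m.
Total head at PZ-11: h = z + ψ = 645.52 + 40.51 = 686.03 m.
Δh = h(PZ-5) − h(PZ-11) = 682.79 − 686.03 = -3.24 m.
Vertical separation Δz = 655.14 − 645.52 = 9.62 m.
|i_v| = |Δh| / Δz = 3.24 / 9.62 = 0.337.
Head is higher in the deep piezometer, so vertical flow is upward (discharge condition).

|i_v| ≈ 0.337; vertical flow is upward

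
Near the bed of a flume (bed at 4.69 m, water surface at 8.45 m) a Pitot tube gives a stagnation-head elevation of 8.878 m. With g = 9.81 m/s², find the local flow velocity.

Near the bed, under hydrostatic conditions, the piezometric head (z + ψ) equals the free-surface elevation, 8.45 m.
Velocity head = total − piezometric = 8.878 − 8.45 = 0.428 m.
v = √(2g·h_v) = √(2 × 9.81 × 0.428) = 2.90 m/s.

v ≈ 2.90 m/s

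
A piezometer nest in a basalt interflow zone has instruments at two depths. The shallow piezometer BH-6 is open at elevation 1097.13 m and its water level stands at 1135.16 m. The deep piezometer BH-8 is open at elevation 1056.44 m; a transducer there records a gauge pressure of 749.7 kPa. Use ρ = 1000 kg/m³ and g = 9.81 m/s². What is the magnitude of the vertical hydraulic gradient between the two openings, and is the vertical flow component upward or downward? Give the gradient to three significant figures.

Total head at BH-6: h = 1135.16 m (water level in the standpipe).
Pressure head at BH-8: ψ = P/(ρg) = 749.7×1000 / (1000 × 9.81) = 76.42 m.
Total head at BH-8: h = z + ψ = 1056.44 + 76.42 = 1132.86 m.
Δh = h(BH-6) − h(BH-8) = 1135.16 − 1132.86 = 2.30 m.
Vertical separation Δz = 1097.13 − 1056.44 = 40.69 m.
|i_v| = |Δh| / Δz = 2.30 / 40.69 = 0.0565.
Head is higher in the shallow piezometer, so vertical flow is downward (recharge condition).

|i_v| ≈ 0.0565; vertical flow is downward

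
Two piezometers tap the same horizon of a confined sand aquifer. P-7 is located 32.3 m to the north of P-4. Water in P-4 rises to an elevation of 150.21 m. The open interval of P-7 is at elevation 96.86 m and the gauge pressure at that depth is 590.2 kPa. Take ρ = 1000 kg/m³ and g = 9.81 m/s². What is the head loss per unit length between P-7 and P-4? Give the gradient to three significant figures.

i ≈ 0.211 m/m

Total head at P-4: h = 150.21 m (water level in the piezometer is the total head).
Pressure head at P-7: ψ = P/(ρg) = 590.2×1000 / (1000 × 9.81) = 60.16 m.
Total head at P-7: h = z + ψ = 96.86 + 60.16 = 157.02 m.
Head difference: h(P-4) − h(P-7) = 150.21 − 157.02 = -6.81 m.
Hydraulic gradient: i = |Δh| / L = 6.81 / 32.3 = 0.211.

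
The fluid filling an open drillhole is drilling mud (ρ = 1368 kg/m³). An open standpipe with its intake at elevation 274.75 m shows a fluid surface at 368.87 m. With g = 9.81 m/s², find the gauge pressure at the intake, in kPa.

P ≈ 1260 kPa

Pressure head ψ = h − z = 368.87 − 274.75 = 94.12 m.
P = ρgψ = 1368 × 9.81 × 94.12 = 1263098 Pa ≈ 1260 kPa.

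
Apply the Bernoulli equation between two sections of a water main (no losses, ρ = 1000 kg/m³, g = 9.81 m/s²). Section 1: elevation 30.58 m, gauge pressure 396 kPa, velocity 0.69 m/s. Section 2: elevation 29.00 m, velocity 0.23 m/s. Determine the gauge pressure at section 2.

Pressure head at 1: ψ₁ = P₁/(ρg) = 396×1000 / (1000 × 9.81) = 40.37 m.
Velocity heads: v₁²/2g = 0.69²/19.62 = 0.024 m; v₂²/2g = 0.23²/19.62 = 0.003 m.
Total head H = z₁ + ψ₁ + v₁²/2g = 30.58 + 40.37 + 0.024 = 70.97 m.
ψ₂ = H − z₂ − v₂²/2g = 70.97 − 29.00 − 0.003 = 41.97 m.
P₂ = ρgψ₂ = 1000 × 9.81 × 41.97 ≈ 412 kPa.

P₂ ≈ 412 kPa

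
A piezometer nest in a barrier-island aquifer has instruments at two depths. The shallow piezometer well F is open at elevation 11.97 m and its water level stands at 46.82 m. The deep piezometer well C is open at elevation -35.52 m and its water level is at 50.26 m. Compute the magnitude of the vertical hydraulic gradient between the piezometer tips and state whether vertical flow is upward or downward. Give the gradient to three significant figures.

|i_v| ≈ 0.0724; vertical flow is upward

Total head at well F: h = 46.82 m (water level in the standpipe).
Total head at well C: h = 50.26 m.
Δh = h(well F) − h(well C) = 46.82 − 50.26 = -3.44 m.
Vertical separation Δz = 11.97 − (-35.52) = 47.49 m.
|i_v| = |Δh| / Δz = 3.44 / 47.49 = 0.0724.
Head is higher in the deep piezometer, so vertical flow is upward (discharge condition).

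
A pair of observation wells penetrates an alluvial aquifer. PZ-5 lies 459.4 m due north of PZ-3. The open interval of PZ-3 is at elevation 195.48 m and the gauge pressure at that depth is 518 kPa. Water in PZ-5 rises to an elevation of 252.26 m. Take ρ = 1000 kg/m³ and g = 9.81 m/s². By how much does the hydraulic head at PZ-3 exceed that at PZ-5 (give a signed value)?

Δh ≈ -3.98 m

Pressure head at PZ-3: ψ = P/(ρg) = 518×1000 / (1000 × 9.81) = 52.80 m.
Total head at PZ-3: h = z + ψ = 195.48 + 52.80 = 248.28 m.
Total head at PZ-5: h = 252.26 m (water level in the piezometer is the total head).
Head difference: h(PZ-3) − h(PZ-5) = 248.28 − 252.26 = -3.98 m.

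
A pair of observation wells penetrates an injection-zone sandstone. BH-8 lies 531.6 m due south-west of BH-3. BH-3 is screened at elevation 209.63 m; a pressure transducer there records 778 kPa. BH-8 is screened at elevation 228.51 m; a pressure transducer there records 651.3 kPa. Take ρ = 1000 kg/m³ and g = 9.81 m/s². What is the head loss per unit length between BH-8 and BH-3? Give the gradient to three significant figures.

i ≈ 0.0112 m/m

Pressure head at BH-3: ψ = P/(ρg) = 778×1000 / (1000 × 9.81) = 79.31 m.
Total head at BH-3: h = z + ψ = 209.63 + 79.31 = 288.94 m.
Pressure head at BH-8: ψ = P/(ρg) = 651.3×1000 / (1000 × 9.81) = 66.39 m.
Total head at BH-8: h = z + ψ = 228.51 + 66.39 = 294.90 m.
Head difference: h(BH-3) − h(BH-8) = 288.94 − 294.90 = -5.96 m.
Hydraulic gradient: i = |Δh| / L = 5.96 / 531.6 = 0.0112.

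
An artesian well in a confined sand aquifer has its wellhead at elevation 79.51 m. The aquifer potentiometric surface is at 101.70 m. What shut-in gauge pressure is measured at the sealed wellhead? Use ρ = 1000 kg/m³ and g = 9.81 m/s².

P ≈ 218 kPa

Head above the cap: Δh = 101.70 − 79.51 = 22.19 m.
P = ρgΔh = 1000 × 9.81 × 22.19 = 217684 Pa ≈ 218 kPa.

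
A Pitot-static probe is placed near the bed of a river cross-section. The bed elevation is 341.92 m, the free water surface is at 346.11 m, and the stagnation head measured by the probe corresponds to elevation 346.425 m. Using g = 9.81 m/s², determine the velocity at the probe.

v ≈ 2.49 m/s

Near the bed, under hydrostatic conditions, the piezometric head (z + ψ) equals the free-surface elevation, 346.11 m.
Velocity head = total − piezometric = 346.425 − 346.11 = 0.315 m.
v = √(2g·h_v) = √(2 × 9.81 × 0.315) = 2.49 m/s.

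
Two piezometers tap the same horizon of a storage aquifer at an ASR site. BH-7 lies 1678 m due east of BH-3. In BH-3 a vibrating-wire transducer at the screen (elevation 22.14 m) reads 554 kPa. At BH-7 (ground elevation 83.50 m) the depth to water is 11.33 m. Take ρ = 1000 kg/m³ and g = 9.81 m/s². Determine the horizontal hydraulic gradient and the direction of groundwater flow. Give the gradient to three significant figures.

Pressure head at BH-3: ψ = P/(ρg) = 554×1000 / (1000 × 9.81) = 56.47 m.
Total head at BH-3: h = z + ψ = 22.14 + 56.47 = 78.61 m.
Total head at BH-7: h = 83.50 − 11.33 = 72.17 m.
Head difference: h(BH-3) − h(BH-7) = 78.61 − 72.17 = 6.44 m.
Hydraulic gradient: i = |Δh| / L = 6.44 / 1678 = 0.00384.
Flow is from higher to lower head: from BH-3 toward BH-7, i.e. toward the east.

i ≈ 0.00384; groundwater flows toward the east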